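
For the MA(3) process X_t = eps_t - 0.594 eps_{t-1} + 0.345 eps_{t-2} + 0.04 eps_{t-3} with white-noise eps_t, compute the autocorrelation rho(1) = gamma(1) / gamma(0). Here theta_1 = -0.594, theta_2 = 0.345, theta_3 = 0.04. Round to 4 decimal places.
\rho(1) = -0.5328

For an MA(q) process with theta_0 = 1, the autocovariance is
  gamma(k) = sigma^2 * sum_{i=0..q-k} theta_i * theta_{i+k},
and rho(k) = gamma(k) / gamma(0). Sigma^2 cancels.
  numerator   = (1)*(-0.594) + (-0.594)*(0.345) + (0.345)*(0.04) = -0.78513.
  denominator = (1)^2 + (-0.594)^2 + (0.345)^2 + (0.04)^2 = 1.473461.
  rho(1) = -0.78513 / 1.473461 = -0.5328.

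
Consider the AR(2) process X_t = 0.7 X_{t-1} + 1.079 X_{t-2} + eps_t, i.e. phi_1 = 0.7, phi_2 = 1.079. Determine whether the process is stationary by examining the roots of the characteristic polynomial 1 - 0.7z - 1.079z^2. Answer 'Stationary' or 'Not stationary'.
\text{Not stationary}

The AR(p) characteristic polynomial is P(z) = 1 - 0.7z - 1.079z^2.
Stationarity requires all roots to lie outside the unit circle, i.e. |z| > 1 for every root.
Set 1 + (-0.7) z + (-1.079) z^2 = 0, i.e. a z^2 + b z + c = 0 with a = -1.079, b = -0.7, c = 1.
Discriminant D = b^2 - 4ac = (-0.7)^2 - 4*(-1.079)*1 = 0.49 - (-4.316) = 4.806.
D >= 0, so the roots are real: z = (-b +/- sqrt(D)) / (2a) = (0.7 +/- 2.192259) / (-2.158).
  z_1 = (0.7 + 2.192259) / (-2.158) = -1.3402,   |z_1| = 1.3402.
  z_2 = (0.7 - 2.192259) / (-2.158) = 0.6915,   |z_2| = 0.6915.
Moduli of all roots: 1.3402, 0.6915.
All moduli strictly greater than 1? No.
Verdict: Not stationary.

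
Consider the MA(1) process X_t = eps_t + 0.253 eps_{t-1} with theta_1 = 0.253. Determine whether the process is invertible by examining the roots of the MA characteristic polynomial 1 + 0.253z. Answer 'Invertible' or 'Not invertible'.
\text{Invertible}

The MA(q) characteristic polynomial is P(z) = 1 + 0.253z.
Invertibility requires all roots to lie outside the unit circle, i.e. |z| > 1 for every root.
This is linear in z: 1 + (0.253) z = 0  =>  z = -1/(0.253) = -3.952569,  |z| = 3.952569.
Moduli of all roots: 3.9526.
All moduli strictly greater than 1? Yes.
Verdict: Invertible.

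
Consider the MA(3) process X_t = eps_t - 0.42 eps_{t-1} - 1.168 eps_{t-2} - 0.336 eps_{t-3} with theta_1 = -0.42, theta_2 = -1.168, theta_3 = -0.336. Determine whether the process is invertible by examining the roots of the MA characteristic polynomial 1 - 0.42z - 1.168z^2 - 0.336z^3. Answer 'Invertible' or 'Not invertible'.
\text{Not invertible}

The MA(q) characteristic polynomial is P(z) = 1 - 0.42z - 1.168z^2 - 0.336z^3.
Invertibility requires all roots to lie outside the unit circle, i.e. |z| > 1 for every root.
Degree 3: look for a simple real root z0 first, then factor out (1 - z/z0) and solve the remaining quadratic.
Testing z0 = -2.5: P(-2.5) = 1 + (-0.42)(-2.5) + (-1.168)(-2.5)^2 + (-0.336)(-2.5)^3
  = 1 + (1.05) + (-7.3) + (5.25) = 0.  So z_0 = -2.5 is a root, |z_0| = 2.5.
Divide out the factor (1 + 0.4 z) = (1 - z/z0) (since 1/z0 = -0.4):
  P(z) = (1 + 0.4 z)(1 + (-0.82) z + (-0.84) z^2)
  [check: z-coef -0.82 - (-0.4) = -0.42; z^2-coef -0.84 - (-0.4)(-0.82) = -1.168; z^3-coef -(-0.4)(-0.84) = -0.336.]
Remaining roots from the quadratic factor 1 + (-0.82) z + (-0.84) z^2:
  Set 1 + (-0.82) z + (-0.84) z^2 = 0, i.e. a z^2 + b z + c = 0 with a = -0.84, b = -0.82, c = 1.
  Discriminant D = b^2 - 4ac = (-0.82)^2 - 4*(-0.84)*1 = 0.6724 - (-3.36) = 4.0324.
  D >= 0, so the roots are real: z = (-b +/- sqrt(D)) / (2a) = (0.82 +/- 2.008084) / (-1.68).
    z_1 = (0.82 + 2.008084) / (-1.68) = -1.6834,   |z_1| = 1.6834.
    z_2 = (0.82 - 2.008084) / (-1.68) = 0.7072,   |z_2| = 0.7072.
Moduli of all roots: 2.5000, 1.6834, 0.7072.
All moduli strictly greater than 1? No.
Verdict: Not invertible.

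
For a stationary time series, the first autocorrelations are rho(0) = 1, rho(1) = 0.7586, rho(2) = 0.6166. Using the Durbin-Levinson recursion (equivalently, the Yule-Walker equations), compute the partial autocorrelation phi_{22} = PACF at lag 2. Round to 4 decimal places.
\phi_{22} = 0.0969

The PACF at lag k is phi_{kk}, the last component of the solution
to the Yule-Walker system G_k phi = r_k where
  (G_k)_{ij} = rho(|i - j|), (r_k)_i = rho(i), i,j = 1..k.
Equivalently, Durbin-Levinson gives phi_{kk} iteratively:
  phi_{11} = rho(1)
  phi_{kk} = [rho(k) - sum_{j=1..k-1} phi_{k-1,j} rho(k-j)]
            / [1 - sum_{j=1..k-1} phi_{k-1,j} rho(j)],
  phi_{k,j} = phi_{k-1,j} - phi_{kk} phi_{k-1,k-j},  j = 1..k-1.
Step k = 1:
  phi_11 = rho(1) = 0.7586.
Step k = 2:
  phi_22 = [rho(2) - phi_11 rho(1)] / [1 - phi_11 rho(1)] = [0.6166 - (0.7586)(0.7586)] / [1 - (0.7586)(0.7586)]
         = 0.04112604 / 0.42452604 = 0.0969.
Therefore phi_{22} = 0.0969.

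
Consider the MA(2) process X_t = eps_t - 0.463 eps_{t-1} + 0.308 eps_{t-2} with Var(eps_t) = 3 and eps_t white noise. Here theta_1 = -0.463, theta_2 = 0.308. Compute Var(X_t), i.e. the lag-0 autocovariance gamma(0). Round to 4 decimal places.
\gamma(0) = 3.9277

For an MA(q) process X_t = eps_t + sum_i theta_i eps_{t-i} with
Var(eps_t) = sigma^2, the variance is
  gamma(0) = sigma^2 * (1 + sum_i theta_i^2).
  sum_i theta_i^2 = (-0.463)^2 + (0.308)^2 = 0.214369 + 0.094864 = 0.309233.
  gamma(0) = 3 * (1 + 0.309233) = 3 * 1.309233 = 3.927699, which rounds to 3.9277.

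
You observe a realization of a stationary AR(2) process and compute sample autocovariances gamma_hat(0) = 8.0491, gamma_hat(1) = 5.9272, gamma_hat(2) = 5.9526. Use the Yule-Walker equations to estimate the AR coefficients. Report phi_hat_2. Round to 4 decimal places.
\hat\phi_{2} = 0.4310

The Yule-Walker equations for an AR(p) process read, in matrix form,
  Gamma_p phi = r_p,   with   (Gamma_p)_{ij} = gamma(|i - j|),
                       (r_p)_i = gamma(i),   i,j = 1..p.
Substitute the sample gammas (Toeplitz matrix and right-hand side of size 2):
  Gamma_p = [[8.0491, 5.9272], [5.9272, 8.0491]]
  r_p     = [5.9272, 5.9526]
Written out:
  8.0491 phi_1 + 5.9272 phi_2 = 5.9272
  5.9272 phi_1 + 8.0491 phi_2 = 5.9526
Solve by Cramer's rule:
  det = gamma(0)^2 - gamma(1)^2 = (8.0491)^2 - (5.9272)^2 = 64.78801081 - 35.13169984 = 29.65631097
  phi_hat_1 = [gamma(1) gamma(0) - gamma(1) gamma(2)] / det = [(5.9272)(8.0491) - (5.9272)(5.9526)] / 29.65631097 = 12.4263748 / 29.65631097 = 0.419
  phi_hat_2 = [gamma(0) gamma(2) - gamma(1)^2] / det = [(8.0491)(5.9526) - (5.9272)^2] / 29.65631097 = 12.78137282 / 29.65631097 = 0.431
So phi_hat = [0.4190, 0.4310].
Therefore phi_hat_2 = 0.4310.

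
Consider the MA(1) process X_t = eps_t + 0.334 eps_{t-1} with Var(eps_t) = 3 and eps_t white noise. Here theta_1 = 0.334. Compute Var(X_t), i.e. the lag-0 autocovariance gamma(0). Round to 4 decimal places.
\gamma(0) = 3.3347

For an MA(q) process X_t = eps_t + sum_i theta_i eps_{t-i} with
Var(eps_t) = sigma^2, the variance is
  gamma(0) = sigma^2 * (1 + sum_i theta_i^2).
  sum_i theta_i^2 = (0.334)^2 = 0.111556.
  gamma(0) = 3 * (1 + 0.111556) = 3 * 1.111556 = 3.334668, which rounds to 3.3347.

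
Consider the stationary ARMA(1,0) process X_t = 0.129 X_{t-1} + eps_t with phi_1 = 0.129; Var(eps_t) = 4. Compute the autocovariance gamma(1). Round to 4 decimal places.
\gamma(1) = 0.5247

Multiply the model equation by X_{t-k} and take expectations. With theta_0 = psi_0 = 1 and psi_j the MA(infinity) weights, this gives
  gamma(k) - sum_i phi_i gamma(k-i) = c_k,
  c_k = sigma^2 * sum_{j=k..q} theta_j psi_{j-k}   (c_k = 0 for k > q),
using gamma(-m) = gamma(m).
Pure AR (q = 0): c_0 = sigma^2 = 4, c_k = 0 for k >= 1.
Equations for k = 0 and k = 1 (AR order 1):
  gamma(0) = phi_1 gamma(1) + c_0
  gamma(1) = phi_1 gamma(0) + c_1
Substituting the second into the first: gamma(0) (1 - phi_1^2) = c_0 + phi_1 c_1, so
  gamma(0) = c_0 / (1 - phi_1^2) = 4 / (1 - (0.129)^2) = 4 / 0.983359 = 4.06769.
  gamma(1) = phi_1 gamma(0) = (0.129)(4.06769) = 0.524732.
Therefore gamma(1) = 0.5247 (to 4 decimal places).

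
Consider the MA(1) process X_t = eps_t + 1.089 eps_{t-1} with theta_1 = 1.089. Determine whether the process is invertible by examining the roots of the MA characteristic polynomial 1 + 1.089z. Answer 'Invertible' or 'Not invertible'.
\text{Not invertible}

The MA(q) characteristic polynomial is P(z) = 1 + 1.089z.
Invertibility requires all roots to lie outside the unit circle, i.e. |z| > 1 for every root.
This is linear in z: 1 + (1.089) z = 0  =>  z = -1/(1.089) = -0.918274,  |z| = 0.918274.
Moduli of all roots: 0.9183.
All moduli strictly greater than 1? No.
Verdict: Not invertible.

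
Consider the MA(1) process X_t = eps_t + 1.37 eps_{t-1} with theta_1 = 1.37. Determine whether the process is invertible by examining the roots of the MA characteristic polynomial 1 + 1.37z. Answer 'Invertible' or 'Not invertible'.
\text{Not invertible}

The MA(q) characteristic polynomial is P(z) = 1 + 1.37z.
Invertibility requires all roots to lie outside the unit circle, i.e. |z| > 1 for every root.
This is linear in z: 1 + (1.37) z = 0  =>  z = -1/(1.37) = -0.729927,  |z| = 0.729927.
Moduli of all roots: 0.7299.
All moduli strictly greater than 1? No.
Verdict: Not invertible.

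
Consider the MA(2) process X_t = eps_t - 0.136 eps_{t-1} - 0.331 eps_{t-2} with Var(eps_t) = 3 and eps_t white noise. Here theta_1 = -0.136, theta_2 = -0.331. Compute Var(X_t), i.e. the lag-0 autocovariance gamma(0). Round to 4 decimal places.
\gamma(0) = 3.3842

For an MA(q) process X_t = eps_t + sum_i theta_i eps_{t-i} with
Var(eps_t) = sigma^2, the variance is
  gamma(0) = sigma^2 * (1 + sum_i theta_i^2).
  sum_i theta_i^2 = (-0.136)^2 + (-0.331)^2 = 0.018496 + 0.109561 = 0.128057.
  gamma(0) = 3 * (1 + 0.128057) = 3 * 1.128057 = 3.384171, which rounds to 3.3842.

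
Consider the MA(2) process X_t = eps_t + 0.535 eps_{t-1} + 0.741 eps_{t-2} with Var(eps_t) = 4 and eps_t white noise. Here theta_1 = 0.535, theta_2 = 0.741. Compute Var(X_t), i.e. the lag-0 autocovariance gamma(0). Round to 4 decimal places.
\gamma(0) = 7.3412

For an MA(q) process X_t = eps_t + sum_i theta_i eps_{t-i} with
Var(eps_t) = sigma^2, the variance is
  gamma(0) = sigma^2 * (1 + sum_i theta_i^2).
  sum_i theta_i^2 = (0.535)^2 + (0.741)^2 = 0.286225 + 0.549081 = 0.835306.
  gamma(0) = 4 * (1 + 0.835306) = 4 * 1.835306 = 7.341224, which rounds to 7.3412.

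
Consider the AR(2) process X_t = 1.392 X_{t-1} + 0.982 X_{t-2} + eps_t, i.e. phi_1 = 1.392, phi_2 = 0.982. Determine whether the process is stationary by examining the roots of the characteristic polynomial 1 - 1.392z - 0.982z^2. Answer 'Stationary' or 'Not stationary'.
\text{Not stationary}

The AR(p) characteristic polynomial is P(z) = 1 - 1.392z - 0.982z^2.
Stationarity requires all roots to lie outside the unit circle, i.e. |z| > 1 for every root.
Set 1 + (-1.392) z + (-0.982) z^2 = 0, i.e. a z^2 + b z + c = 0 with a = -0.982, b = -1.392, c = 1.
Discriminant D = b^2 - 4ac = (-1.392)^2 - 4*(-0.982)*1 = 1.937664 - (-3.928) = 5.865664.
D >= 0, so the roots are real: z = (-b +/- sqrt(D)) / (2a) = (1.392 +/- 2.421913) / (-1.964).
  z_1 = (1.392 + 2.421913) / (-1.964) = -1.9419,   |z_1| = 1.9419.
  z_2 = (1.392 - 2.421913) / (-1.964) = 0.5244,   |z_2| = 0.5244.
Moduli of all roots: 1.9419, 0.5244.
All moduli strictly greater than 1? No.
Verdict: Not stationary.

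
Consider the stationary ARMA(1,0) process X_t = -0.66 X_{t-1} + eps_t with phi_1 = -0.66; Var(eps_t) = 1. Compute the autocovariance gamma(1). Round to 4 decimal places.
\gamma(1) = -1.1694

Multiply the model equation by X_{t-k} and take expectations. With theta_0 = psi_0 = 1 and psi_j the MA(infinity) weights, this gives
  gamma(k) - sum_i phi_i gamma(k-i) = c_k,
  c_k = sigma^2 * sum_{j=k..q} theta_j psi_{j-k}   (c_k = 0 for k > q),
using gamma(-m) = gamma(m).
Pure AR (q = 0): c_0 = sigma^2 = 1, c_k = 0 for k >= 1.
Equations for k = 0 and k = 1 (AR order 1):
  gamma(0) = phi_1 gamma(1) + c_0
  gamma(1) = phi_1 gamma(0) + c_1
Substituting the second into the first: gamma(0) (1 - phi_1^2) = c_0 + phi_1 c_1, so
  gamma(0) = c_0 / (1 - phi_1^2) = 1 / (1 - (-0.66)^2) = 1 / 0.5644 = 1.771793.
  gamma(1) = phi_1 gamma(0) = (-0.66)(1.771793) = -1.169383.
Therefore gamma(1) = -1.1694 (to 4 decimal places).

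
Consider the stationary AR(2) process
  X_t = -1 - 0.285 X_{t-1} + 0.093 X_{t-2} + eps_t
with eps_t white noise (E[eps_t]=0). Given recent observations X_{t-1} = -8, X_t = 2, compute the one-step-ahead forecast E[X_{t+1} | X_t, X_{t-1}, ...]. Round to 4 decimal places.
E[X_{t+1} \mid \mathcal F_t] = -2.3140

For an AR(p) model X_t = c + sum_i phi_i X_{t-i} + eps_t, the
one-step-ahead conditional mean is
  E[X_{t+1} | X_t, ...] = c + sum_i phi_i X_{t+1-i}.
Substitute known values:
  E[X_{t+1} | ...] = -1 + (-0.285) * (2) + (0.093) * (-8)
                   = -2.3140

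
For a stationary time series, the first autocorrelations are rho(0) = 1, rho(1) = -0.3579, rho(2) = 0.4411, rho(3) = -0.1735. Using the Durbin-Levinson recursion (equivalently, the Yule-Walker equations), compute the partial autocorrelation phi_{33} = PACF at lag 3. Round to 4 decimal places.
\phi_{33} = 0.0740

The PACF at lag k is phi_{kk}, the last component of the solution
to the Yule-Walker system G_k phi = r_k where
  (G_k)_{ij} = rho(|i - j|), (r_k)_i = rho(i), i,j = 1..k.
Equivalently, Durbin-Levinson gives phi_{kk} iteratively:
  phi_{11} = rho(1)
  phi_{kk} = [rho(k) - sum_{j=1..k-1} phi_{k-1,j} rho(k-j)]
            / [1 - sum_{j=1..k-1} phi_{k-1,j} rho(j)],
  phi_{k,j} = phi_{k-1,j} - phi_{kk} phi_{k-1,k-j},  j = 1..k-1.
Step k = 1:
  phi_11 = rho(1) = -0.3579.
Step k = 2:
  phi_22 = [rho(2) - phi_11 rho(1)] / [1 - phi_11 rho(1)] = [0.4411 - (-0.3579)(-0.3579)] / [1 - (-0.3579)(-0.3579)]
         = 0.31300759 / 0.87190759 = 0.358992.
  Update: phi_21 = phi_11 - phi_22 phi_11 = -0.3579 - (0.358992)(-0.3579) = -0.229417.
Step k = 3:
  phi_33 = [rho(3) - phi_21 rho(2) - phi_22 rho(1)] / [1 - phi_21 rho(1) - phi_22 rho(2)]
    numerator   = -0.1735 - (-0.229417)(0.4411) - (0.358992)(-0.3579) = 0.05617891
    denominator = 1 - (-0.229417)(-0.3579) - (0.358992)(0.4411) = 0.75954046
  phi_33 = 0.05617891 / 0.75954046 = 0.074.
Therefore phi_{33} = 0.0740.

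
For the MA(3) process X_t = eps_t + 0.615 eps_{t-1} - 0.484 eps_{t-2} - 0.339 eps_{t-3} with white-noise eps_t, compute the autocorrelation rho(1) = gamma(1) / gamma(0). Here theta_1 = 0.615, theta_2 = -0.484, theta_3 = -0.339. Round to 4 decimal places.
\rho(1) = 0.2787

For an MA(q) process with theta_0 = 1, the autocovariance is
  gamma(k) = sigma^2 * sum_{i=0..q-k} theta_i * theta_{i+k},
and rho(k) = gamma(k) / gamma(0). Sigma^2 cancels.
  numerator   = (1)*(0.615) + (0.615)*(-0.484) + (-0.484)*(-0.339) = 0.481416.
  denominator = (1)^2 + (0.615)^2 + (-0.484)^2 + (-0.339)^2 = 1.727402.
  rho(1) = 0.481416 / 1.727402 = 0.2787.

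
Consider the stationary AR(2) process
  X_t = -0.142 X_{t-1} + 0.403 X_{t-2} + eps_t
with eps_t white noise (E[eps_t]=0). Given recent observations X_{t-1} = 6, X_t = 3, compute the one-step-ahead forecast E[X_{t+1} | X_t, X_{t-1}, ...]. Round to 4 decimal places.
E[X_{t+1} \mid \mathcal F_t] = 1.9920

For an AR(p) model X_t = c + sum_i phi_i X_{t-i} + eps_t, the
one-step-ahead conditional mean is
  E[X_{t+1} | X_t, ...] = c + sum_i phi_i X_{t+1-i}.
Substitute known values:
  E[X_{t+1} | ...] = (-0.142) * (3) + (0.403) * (6)
                   = 1.9920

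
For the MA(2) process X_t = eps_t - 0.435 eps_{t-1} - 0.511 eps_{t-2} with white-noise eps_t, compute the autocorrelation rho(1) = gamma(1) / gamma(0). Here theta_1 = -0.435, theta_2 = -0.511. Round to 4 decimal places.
\rho(1) = -0.1467

For an MA(q) process with theta_0 = 1, the autocovariance is
  gamma(k) = sigma^2 * sum_{i=0..q-k} theta_i * theta_{i+k},
and rho(k) = gamma(k) / gamma(0). Sigma^2 cancels.
  numerator   = (1)*(-0.435) + (-0.435)*(-0.511) = -0.212715.
  denominator = (1)^2 + (-0.435)^2 + (-0.511)^2 = 1.450346.
  rho(1) = -0.212715 / 1.450346 = -0.1467.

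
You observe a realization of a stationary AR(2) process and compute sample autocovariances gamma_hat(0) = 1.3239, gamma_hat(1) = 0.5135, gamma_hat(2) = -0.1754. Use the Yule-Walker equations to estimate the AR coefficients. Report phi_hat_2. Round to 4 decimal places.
\hat\phi_{2} = -0.3330

The Yule-Walker equations for an AR(p) process read, in matrix form,
  Gamma_p phi = r_p,   with   (Gamma_p)_{ij} = gamma(|i - j|),
                       (r_p)_i = gamma(i),   i,j = 1..p.
Substitute the sample gammas (Toeplitz matrix and right-hand side of size 2):
  Gamma_p = [[1.3239, 0.5135], [0.5135, 1.3239]]
  r_p     = [0.5135, -0.1754]
Written out:
  1.3239 phi_1 + 0.5135 phi_2 = 0.5135
  0.5135 phi_1 + 1.3239 phi_2 = -0.1754
Solve by Cramer's rule:
  det = gamma(0)^2 - gamma(1)^2 = (1.3239)^2 - (0.5135)^2 = 1.75271121 - 0.26368225 = 1.48902896
  phi_hat_1 = [gamma(1) gamma(0) - gamma(1) gamma(2)] / det = [(0.5135)(1.3239) - (0.5135)(-0.1754)] / 1.48902896 = 0.76989055 / 1.48902896 = 0.517
  phi_hat_2 = [gamma(0) gamma(2) - gamma(1)^2] / det = [(1.3239)(-0.1754) - (0.5135)^2] / 1.48902896 = -0.49589431 / 1.48902896 = -0.333
So phi_hat = [0.5170, -0.3330].
Therefore phi_hat_2 = -0.3330.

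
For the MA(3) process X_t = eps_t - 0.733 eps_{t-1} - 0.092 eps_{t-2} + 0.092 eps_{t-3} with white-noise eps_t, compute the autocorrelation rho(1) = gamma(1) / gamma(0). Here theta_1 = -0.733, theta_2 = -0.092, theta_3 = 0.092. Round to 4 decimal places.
\rho(1) = -0.4337

For an MA(q) process with theta_0 = 1, the autocovariance is
  gamma(k) = sigma^2 * sum_{i=0..q-k} theta_i * theta_{i+k},
and rho(k) = gamma(k) / gamma(0). Sigma^2 cancels.
  numerator   = (1)*(-0.733) + (-0.733)*(-0.092) + (-0.092)*(0.092) = -0.674028.
  denominator = (1)^2 + (-0.733)^2 + (-0.092)^2 + (0.092)^2 = 1.554217.
  rho(1) = -0.674028 / 1.554217 = -0.4337.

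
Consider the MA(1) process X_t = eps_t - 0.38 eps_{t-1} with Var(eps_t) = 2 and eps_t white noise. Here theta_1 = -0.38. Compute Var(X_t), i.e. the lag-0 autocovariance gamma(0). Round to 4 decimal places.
\gamma(0) = 2.2888

For an MA(q) process X_t = eps_t + sum_i theta_i eps_{t-i} with
Var(eps_t) = sigma^2, the variance is
  gamma(0) = sigma^2 * (1 + sum_i theta_i^2).
  sum_i theta_i^2 = (-0.38)^2 = 0.1444.
  gamma(0) = 2 * (1 + 0.1444) = 2 * 1.1444 = 2.2888.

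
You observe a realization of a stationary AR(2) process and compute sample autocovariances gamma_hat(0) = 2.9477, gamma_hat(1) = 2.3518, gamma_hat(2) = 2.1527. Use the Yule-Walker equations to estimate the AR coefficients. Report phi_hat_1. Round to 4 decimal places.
\hat\phi_{1} = 0.5921

The Yule-Walker equations for an AR(p) process read, in matrix form,
  Gamma_p phi = r_p,   with   (Gamma_p)_{ij} = gamma(|i - j|),
                       (r_p)_i = gamma(i),   i,j = 1..p.
Substitute the sample gammas (Toeplitz matrix and right-hand side of size 2):
  Gamma_p = [[2.9477, 2.3518], [2.3518, 2.9477]]
  r_p     = [2.3518, 2.1527]
Written out:
  2.9477 phi_1 + 2.3518 phi_2 = 2.3518
  2.3518 phi_1 + 2.9477 phi_2 = 2.1527
Solve by Cramer's rule:
  det = gamma(0)^2 - gamma(1)^2 = (2.9477)^2 - (2.3518)^2 = 8.68893529 - 5.53096324 = 3.15797205
  phi_hat_1 = [gamma(1) gamma(0) - gamma(1) gamma(2)] / det = [(2.3518)(2.9477) - (2.3518)(2.1527)] / 3.15797205 = 1.869681 / 3.15797205 = 0.5921
  phi_hat_2 = [gamma(0) gamma(2) - gamma(1)^2] / det = [(2.9477)(2.1527) - (2.3518)^2] / 3.15797205 = 0.81455055 / 3.15797205 = 0.2579
So phi_hat = [0.5921, 0.2579].
Therefore phi_hat_1 = 0.5921.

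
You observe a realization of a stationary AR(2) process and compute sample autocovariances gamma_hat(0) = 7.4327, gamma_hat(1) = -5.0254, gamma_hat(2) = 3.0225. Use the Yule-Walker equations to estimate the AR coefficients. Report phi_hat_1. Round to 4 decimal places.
\hat\phi_{1} = -0.7390

The Yule-Walker equations for an AR(p) process read, in matrix form,
  Gamma_p phi = r_p,   with   (Gamma_p)_{ij} = gamma(|i - j|),
                       (r_p)_i = gamma(i),   i,j = 1..p.
Substitute the sample gammas (Toeplitz matrix and right-hand side of size 2):
  Gamma_p = [[7.4327, -5.0254], [-5.0254, 7.4327]]
  r_p     = [-5.0254, 3.0225]
Written out:
  7.4327 phi_1 - 5.0254 phi_2 = -5.0254
  -5.0254 phi_1 + 7.4327 phi_2 = 3.0225
Solve by Cramer's rule:
  det = gamma(0)^2 - gamma(1)^2 = (7.4327)^2 - (-5.0254)^2 = 55.24502929 - 25.25464516 = 29.99038413
  phi_hat_1 = [gamma(1) gamma(0) - gamma(1) gamma(2)] / det = [(-5.0254)(7.4327) - (-5.0254)(3.0225)] / 29.99038413 = -22.16301908 / 29.99038413 = -0.739
  phi_hat_2 = [gamma(0) gamma(2) - gamma(1)^2] / det = [(7.4327)(3.0225) - (-5.0254)^2] / 29.99038413 = -2.78930941 / 29.99038413 = -0.093
So phi_hat = [-0.7390, -0.0930].
Therefore phi_hat_1 = -0.7390.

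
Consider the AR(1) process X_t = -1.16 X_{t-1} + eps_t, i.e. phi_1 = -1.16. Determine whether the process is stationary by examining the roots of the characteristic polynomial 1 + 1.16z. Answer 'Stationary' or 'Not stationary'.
\text{Not stationary}

The AR(p) characteristic polynomial is P(z) = 1 + 1.16z.
Stationarity requires all roots to lie outside the unit circle, i.e. |z| > 1 for every root.
This is linear in z: 1 + (1.16) z = 0  =>  z = -1/(1.16) = -0.862069,  |z| = 0.862069.
Moduli of all roots: 0.8621.
All moduli strictly greater than 1? No.
Verdict: Not stationary.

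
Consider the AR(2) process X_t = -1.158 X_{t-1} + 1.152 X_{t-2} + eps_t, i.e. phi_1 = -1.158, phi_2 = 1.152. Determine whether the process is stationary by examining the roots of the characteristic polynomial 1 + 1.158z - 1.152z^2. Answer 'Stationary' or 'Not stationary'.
\text{Not stationary}

The AR(p) characteristic polynomial is P(z) = 1 + 1.158z - 1.152z^2.
Stationarity requires all roots to lie outside the unit circle, i.e. |z| > 1 for every root.
Set 1 + (1.158) z + (-1.152) z^2 = 0, i.e. a z^2 + b z + c = 0 with a = -1.152, b = 1.158, c = 1.
Discriminant D = b^2 - 4ac = (1.158)^2 - 4*(-1.152)*1 = 1.340964 - (-4.608) = 5.948964.
D >= 0, so the roots are real: z = (-b +/- sqrt(D)) / (2a) = (-1.158 +/- 2.43905) / (-2.304).
  z_1 = (-1.158 + 2.43905) / (-2.304) = -0.556,   |z_1| = 0.556.
  z_2 = (-1.158 - 2.43905) / (-2.304) = 1.5612,   |z_2| = 1.5612.
Moduli of all roots: 0.5560, 1.5612.
All moduli strictly greater than 1? No.
Verdict: Not stationary.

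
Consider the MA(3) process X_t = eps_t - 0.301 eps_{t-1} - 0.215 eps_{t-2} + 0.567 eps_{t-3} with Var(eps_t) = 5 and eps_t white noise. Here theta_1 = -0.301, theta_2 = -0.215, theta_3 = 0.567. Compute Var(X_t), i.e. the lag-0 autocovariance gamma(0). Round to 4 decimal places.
\gamma(0) = 7.2916

For an MA(q) process X_t = eps_t + sum_i theta_i eps_{t-i} with
Var(eps_t) = sigma^2, the variance is
  gamma(0) = sigma^2 * (1 + sum_i theta_i^2).
  sum_i theta_i^2 = (-0.301)^2 + (-0.215)^2 + (0.567)^2 = 0.090601 + 0.046225 + 0.321489 = 0.458315.
  gamma(0) = 5 * (1 + 0.458315) = 5 * 1.458315 = 7.291575, which rounds to 7.2916.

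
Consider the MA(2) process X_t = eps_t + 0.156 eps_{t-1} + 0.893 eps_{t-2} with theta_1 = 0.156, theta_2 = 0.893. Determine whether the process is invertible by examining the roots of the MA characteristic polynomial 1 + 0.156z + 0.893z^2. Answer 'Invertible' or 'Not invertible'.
\text{Invertible}

The MA(q) characteristic polynomial is P(z) = 1 + 0.156z + 0.893z^2.
Invertibility requires all roots to lie outside the unit circle, i.e. |z| > 1 for every root.
Set 1 + (0.156) z + (0.893) z^2 = 0, i.e. a z^2 + b z + c = 0 with a = 0.893, b = 0.156, c = 1.
Discriminant D = b^2 - 4ac = (0.156)^2 - 4*(0.893)*1 = 0.024336 - (3.572) = -3.547664.
D < 0, so the roots are the complex-conjugate pair z = (-b +/- i sqrt(-D)) / (2a) = -0.0873 +/- 1.0546i.
For a conjugate pair |z|^2 = z * conj(z) = (product of roots) = c/a = 1/(0.893) = 1.119821, so |z| = sqrt(1.119821) = 1.0582 for both roots.
Moduli of all roots: 1.0582, 1.0582.
All moduli strictly greater than 1? Yes.
Verdict: Invertible.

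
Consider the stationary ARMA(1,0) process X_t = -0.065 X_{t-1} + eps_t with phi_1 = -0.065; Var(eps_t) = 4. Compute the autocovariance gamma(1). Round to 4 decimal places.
\gamma(1) = -0.2611

Multiply the model equation by X_{t-k} and take expectations. With theta_0 = psi_0 = 1 and psi_j the MA(infinity) weights, this gives
  gamma(k) - sum_i phi_i gamma(k-i) = c_k,
  c_k = sigma^2 * sum_{j=k..q} theta_j psi_{j-k}   (c_k = 0 for k > q),
using gamma(-m) = gamma(m).
Pure AR (q = 0): c_0 = sigma^2 = 4, c_k = 0 for k >= 1.
Equations for k = 0 and k = 1 (AR order 1):
  gamma(0) = phi_1 gamma(1) + c_0
  gamma(1) = phi_1 gamma(0) + c_1
Substituting the second into the first: gamma(0) (1 - phi_1^2) = c_0 + phi_1 c_1, so
  gamma(0) = c_0 / (1 - phi_1^2) = 4 / (1 - (-0.065)^2) = 4 / 0.995775 = 4.016972.
  gamma(1) = phi_1 gamma(0) = (-0.065)(4.016972) = -0.261103.
Therefore gamma(1) = -0.2611 (to 4 decimal places).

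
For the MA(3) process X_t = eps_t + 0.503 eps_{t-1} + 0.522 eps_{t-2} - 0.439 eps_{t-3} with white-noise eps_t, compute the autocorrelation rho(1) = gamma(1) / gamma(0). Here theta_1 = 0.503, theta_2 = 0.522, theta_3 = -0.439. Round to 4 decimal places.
\rho(1) = 0.3122

For an MA(q) process with theta_0 = 1, the autocovariance is
  gamma(k) = sigma^2 * sum_{i=0..q-k} theta_i * theta_{i+k},
and rho(k) = gamma(k) / gamma(0). Sigma^2 cancels.
  numerator   = (1)*(0.503) + (0.503)*(0.522) + (0.522)*(-0.439) = 0.536408.
  denominator = (1)^2 + (0.503)^2 + (0.522)^2 + (-0.439)^2 = 1.718214.
  rho(1) = 0.536408 / 1.718214 = 0.3122.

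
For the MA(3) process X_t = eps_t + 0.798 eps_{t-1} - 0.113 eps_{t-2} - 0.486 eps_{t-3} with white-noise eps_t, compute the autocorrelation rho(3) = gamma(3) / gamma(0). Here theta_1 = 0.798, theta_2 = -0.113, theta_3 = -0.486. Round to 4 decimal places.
\rho(3) = -0.2577

For an MA(q) process with theta_0 = 1, the autocovariance is
  gamma(k) = sigma^2 * sum_{i=0..q-k} theta_i * theta_{i+k},
and rho(k) = gamma(k) / gamma(0). Sigma^2 cancels.
  numerator   = (1)*(-0.486) = -0.486.
  denominator = (1)^2 + (0.798)^2 + (-0.113)^2 + (-0.486)^2 = 1.885769.
  rho(3) = -0.486 / 1.885769 = -0.2577.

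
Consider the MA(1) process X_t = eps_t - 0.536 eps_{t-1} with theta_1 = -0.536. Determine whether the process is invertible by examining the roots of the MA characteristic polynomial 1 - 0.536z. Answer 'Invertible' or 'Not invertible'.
\text{Invertible}

The MA(q) characteristic polynomial is P(z) = 1 - 0.536z.
Invertibility requires all roots to lie outside the unit circle, i.e. |z| > 1 for every root.
This is linear in z: 1 + (-0.536) z = 0  =>  z = -1/(-0.536) = 1.865672,  |z| = 1.865672.
Moduli of all roots: 1.8657.
All moduli strictly greater than 1? Yes.
Verdict: Invertible.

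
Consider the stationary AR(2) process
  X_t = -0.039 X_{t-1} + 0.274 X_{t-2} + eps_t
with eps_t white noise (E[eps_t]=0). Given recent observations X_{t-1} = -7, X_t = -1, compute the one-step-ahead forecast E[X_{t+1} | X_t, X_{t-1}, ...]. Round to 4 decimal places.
E[X_{t+1} \mid \mathcal F_t] = -1.8790

For an AR(p) model X_t = c + sum_i phi_i X_{t-i} + eps_t, the
one-step-ahead conditional mean is
  E[X_{t+1} | X_t, ...] = c + sum_i phi_i X_{t+1-i}.
Substitute known values:
  E[X_{t+1} | ...] = (-0.039) * (-1) + (0.274) * (-7)
                   = -1.8790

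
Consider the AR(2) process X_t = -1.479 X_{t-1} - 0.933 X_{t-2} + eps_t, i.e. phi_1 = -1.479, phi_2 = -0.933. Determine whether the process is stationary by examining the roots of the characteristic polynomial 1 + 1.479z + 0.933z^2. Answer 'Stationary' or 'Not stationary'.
\text{Stationary}

The AR(p) characteristic polynomial is P(z) = 1 + 1.479z + 0.933z^2.
Stationarity requires all roots to lie outside the unit circle, i.e. |z| > 1 for every root.
Set 1 + (1.479) z + (0.933) z^2 = 0, i.e. a z^2 + b z + c = 0 with a = 0.933, b = 1.479, c = 1.
Discriminant D = b^2 - 4ac = (1.479)^2 - 4*(0.933)*1 = 2.187441 - (3.732) = -1.544559.
D < 0, so the roots are the complex-conjugate pair z = (-b +/- i sqrt(-D)) / (2a) = -0.7926 +/- 0.666i.
For a conjugate pair |z|^2 = z * conj(z) = (product of roots) = c/a = 1/(0.933) = 1.071811, so |z| = sqrt(1.071811) = 1.0353 for both roots.
Moduli of all roots: 1.0353, 1.0353.
All moduli strictly greater than 1? Yes.
Verdict: Stationary.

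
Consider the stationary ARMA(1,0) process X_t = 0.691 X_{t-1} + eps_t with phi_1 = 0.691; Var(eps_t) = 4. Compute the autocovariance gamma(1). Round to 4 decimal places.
\gamma(1) = 5.2898

Multiply the model equation by X_{t-k} and take expectations. With theta_0 = psi_0 = 1 and psi_j the MA(infinity) weights, this gives
  gamma(k) - sum_i phi_i gamma(k-i) = c_k,
  c_k = sigma^2 * sum_{j=k..q} theta_j psi_{j-k}   (c_k = 0 for k > q),
using gamma(-m) = gamma(m).
Pure AR (q = 0): c_0 = sigma^2 = 4, c_k = 0 for k >= 1.
Equations for k = 0 and k = 1 (AR order 1):
  gamma(0) = phi_1 gamma(1) + c_0
  gamma(1) = phi_1 gamma(0) + c_1
Substituting the second into the first: gamma(0) (1 - phi_1^2) = c_0 + phi_1 c_1, so
  gamma(0) = c_0 / (1 - phi_1^2) = 4 / (1 - (0.691)^2) = 4 / 0.522519 = 7.655224.
  gamma(1) = phi_1 gamma(0) = (0.691)(7.655224) = 5.28976.
Therefore gamma(1) = 5.2898 (to 4 decimal places).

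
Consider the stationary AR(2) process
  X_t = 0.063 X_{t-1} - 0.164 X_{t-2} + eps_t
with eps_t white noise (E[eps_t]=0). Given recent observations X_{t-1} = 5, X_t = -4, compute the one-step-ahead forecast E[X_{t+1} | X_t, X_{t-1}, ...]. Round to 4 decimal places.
E[X_{t+1} \mid \mathcal F_t] = -1.0720

For an AR(p) model X_t = c + sum_i phi_i X_{t-i} + eps_t, the
one-step-ahead conditional mean is
  E[X_{t+1} | X_t, ...] = c + sum_i phi_i X_{t+1-i}.
Substitute known values:
  E[X_{t+1} | ...] = (0.063) * (-4) + (-0.164) * (5)
                   = -1.0720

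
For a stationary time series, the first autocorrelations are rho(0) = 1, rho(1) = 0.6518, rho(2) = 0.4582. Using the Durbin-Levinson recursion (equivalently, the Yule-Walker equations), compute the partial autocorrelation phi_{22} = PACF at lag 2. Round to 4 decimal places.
\phi_{22} = 0.0580

The PACF at lag k is phi_{kk}, the last component of the solution
to the Yule-Walker system G_k phi = r_k where
  (G_k)_{ij} = rho(|i - j|), (r_k)_i = rho(i), i,j = 1..k.
Equivalently, Durbin-Levinson gives phi_{kk} iteratively:
  phi_{11} = rho(1)
  phi_{kk} = [rho(k) - sum_{j=1..k-1} phi_{k-1,j} rho(k-j)]
            / [1 - sum_{j=1..k-1} phi_{k-1,j} rho(j)],
  phi_{k,j} = phi_{k-1,j} - phi_{kk} phi_{k-1,k-j},  j = 1..k-1.
Step k = 1:
  phi_11 = rho(1) = 0.6518.
Step k = 2:
  phi_22 = [rho(2) - phi_11 rho(1)] / [1 - phi_11 rho(1)] = [0.4582 - (0.6518)(0.6518)] / [1 - (0.6518)(0.6518)]
         = 0.03335676 / 0.57515676 = 0.058.
Therefore phi_{22} = 0.0580.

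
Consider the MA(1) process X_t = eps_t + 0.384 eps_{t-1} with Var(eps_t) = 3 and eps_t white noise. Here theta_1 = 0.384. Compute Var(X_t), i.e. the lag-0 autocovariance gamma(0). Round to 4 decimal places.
\gamma(0) = 3.4424

For an MA(q) process X_t = eps_t + sum_i theta_i eps_{t-i} with
Var(eps_t) = sigma^2, the variance is
  gamma(0) = sigma^2 * (1 + sum_i theta_i^2).
  sum_i theta_i^2 = (0.384)^2 = 0.147456.
  gamma(0) = 3 * (1 + 0.147456) = 3 * 1.147456 = 3.442368, which rounds to 3.4424.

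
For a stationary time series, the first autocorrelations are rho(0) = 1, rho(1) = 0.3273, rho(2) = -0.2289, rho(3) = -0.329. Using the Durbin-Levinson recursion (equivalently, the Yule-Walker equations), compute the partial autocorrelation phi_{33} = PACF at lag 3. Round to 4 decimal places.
\phi_{33} = -0.1340

The PACF at lag k is phi_{kk}, the last component of the solution
to the Yule-Walker system G_k phi = r_k where
  (G_k)_{ij} = rho(|i - j|), (r_k)_i = rho(i), i,j = 1..k.
Equivalently, Durbin-Levinson gives phi_{kk} iteratively:
  phi_{11} = rho(1)
  phi_{kk} = [rho(k) - sum_{j=1..k-1} phi_{k-1,j} rho(k-j)]
            / [1 - sum_{j=1..k-1} phi_{k-1,j} rho(j)],
  phi_{k,j} = phi_{k-1,j} - phi_{kk} phi_{k-1,k-j},  j = 1..k-1.
Step k = 1:
  phi_11 = rho(1) = 0.3273.
Step k = 2:
  phi_22 = [rho(2) - phi_11 rho(1)] / [1 - phi_11 rho(1)] = [-0.2289 - (0.3273)(0.3273)] / [1 - (0.3273)(0.3273)]
         = -0.33602529 / 0.89287471 = -0.376341.
  Update: phi_21 = phi_11 - phi_22 phi_11 = 0.3273 - (-0.376341)(0.3273) = 0.450476.
Step k = 3:
  phi_33 = [rho(3) - phi_21 rho(2) - phi_22 rho(1)] / [1 - phi_21 rho(1) - phi_22 rho(2)]
    numerator   = -0.329 - (0.450476)(-0.2289) - (-0.376341)(0.3273) = -0.10270957
    denominator = 1 - (0.450476)(0.3273) - (-0.376341)(-0.2289) = 0.76641464
  phi_33 = -0.10270957 / 0.76641464 = -0.134.
Therefore phi_{33} = -0.1340.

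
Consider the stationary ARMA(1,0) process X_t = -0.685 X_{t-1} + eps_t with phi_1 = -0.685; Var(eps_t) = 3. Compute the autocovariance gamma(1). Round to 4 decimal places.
\gamma(1) = -3.8717

Multiply the model equation by X_{t-k} and take expectations. With theta_0 = psi_0 = 1 and psi_j the MA(infinity) weights, this gives
  gamma(k) - sum_i phi_i gamma(k-i) = c_k,
  c_k = sigma^2 * sum_{j=k..q} theta_j psi_{j-k}   (c_k = 0 for k > q),
using gamma(-m) = gamma(m).
Pure AR (q = 0): c_0 = sigma^2 = 3, c_k = 0 for k >= 1.
Equations for k = 0 and k = 1 (AR order 1):
  gamma(0) = phi_1 gamma(1) + c_0
  gamma(1) = phi_1 gamma(0) + c_1
Substituting the second into the first: gamma(0) (1 - phi_1^2) = c_0 + phi_1 c_1, so
  gamma(0) = c_0 / (1 - phi_1^2) = 3 / (1 - (-0.685)^2) = 3 / 0.530775 = 5.652112.
  gamma(1) = phi_1 gamma(0) = (-0.685)(5.652112) = -3.871697.
Therefore gamma(1) = -3.8717 (to 4 decimal places).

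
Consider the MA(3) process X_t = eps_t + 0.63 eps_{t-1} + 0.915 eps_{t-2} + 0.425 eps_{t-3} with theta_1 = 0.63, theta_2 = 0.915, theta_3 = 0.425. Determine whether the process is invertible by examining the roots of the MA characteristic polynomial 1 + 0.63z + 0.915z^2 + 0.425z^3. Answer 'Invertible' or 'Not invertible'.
\text{Invertible}

The MA(q) characteristic polynomial is P(z) = 1 + 0.63z + 0.915z^2 + 0.425z^3.
Invertibility requires all roots to lie outside the unit circle, i.e. |z| > 1 for every root.
Degree 3: look for a simple real root z0 first, then factor out (1 - z/z0) and solve the remaining quadratic.
Testing z0 = -2: P(-2) = 1 + (0.63)(-2) + (0.915)(-2)^2 + (0.425)(-2)^3
  = 1 + (-1.26) + (3.66) + (-3.4) = 0.  So z_0 = -2 is a root, |z_0| = 2.
Divide out the factor (1 + 0.5 z) = (1 - z/z0) (since 1/z0 = -0.5):
  P(z) = (1 + 0.5 z)(1 + (0.13) z + (0.85) z^2)
  [check: z-coef 0.13 - (-0.5) = 0.63; z^2-coef 0.85 - (-0.5)(0.13) = 0.915; z^3-coef -(-0.5)(0.85) = 0.425.]
Remaining roots from the quadratic factor 1 + (0.13) z + (0.85) z^2:
  Set 1 + (0.13) z + (0.85) z^2 = 0, i.e. a z^2 + b z + c = 0 with a = 0.85, b = 0.13, c = 1.
  Discriminant D = b^2 - 4ac = (0.13)^2 - 4*(0.85)*1 = 0.0169 - (3.4) = -3.3831.
  D < 0, so the roots are the complex-conjugate pair z = (-b +/- i sqrt(-D)) / (2a) = -0.0765 +/- 1.082i.
  For a conjugate pair |z|^2 = z * conj(z) = (product of roots) = c/a = 1/(0.85) = 1.176471, so |z| = sqrt(1.176471) = 1.0847 for both roots.
Moduli of all roots: 2.0000, 1.0847, 1.0847.
All moduli strictly greater than 1? Yes.
Verdict: Invertible.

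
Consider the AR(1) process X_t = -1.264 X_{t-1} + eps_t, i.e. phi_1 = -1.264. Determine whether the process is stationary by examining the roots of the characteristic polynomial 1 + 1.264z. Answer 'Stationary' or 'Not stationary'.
\text{Not stationary}

The AR(p) characteristic polynomial is P(z) = 1 + 1.264z.
Stationarity requires all roots to lie outside the unit circle, i.e. |z| > 1 for every root.
This is linear in z: 1 + (1.264) z = 0  =>  z = -1/(1.264) = -0.791139,  |z| = 0.791139.
Moduli of all roots: 0.7911.
All moduli strictly greater than 1? No.
Verdict: Not stationary.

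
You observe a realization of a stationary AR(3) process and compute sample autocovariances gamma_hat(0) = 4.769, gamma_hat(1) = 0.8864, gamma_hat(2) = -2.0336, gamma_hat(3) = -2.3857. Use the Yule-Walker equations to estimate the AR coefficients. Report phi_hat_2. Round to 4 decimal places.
\hat\phi_{2} = -0.3690

The Yule-Walker equations for an AR(p) process read, in matrix form,
  Gamma_p phi = r_p,   with   (Gamma_p)_{ij} = gamma(|i - j|),
                       (r_p)_i = gamma(i),   i,j = 1..p.
Substitute the sample gammas (Toeplitz matrix and right-hand side of size 3):
  Gamma_p = [[4.769, 0.8864, -2.0336], [0.8864, 4.769, 0.8864], [-2.0336, 0.8864, 4.769]]
  r_p     = [0.8864, -2.0336, -2.3857]
Written out (R1..R3):
  (R1) 4.769 phi_1 + 0.8864 phi_2 - 2.0336 phi_3 = 0.8864
  (R2) 0.8864 phi_1 + 4.769 phi_2 + 0.8864 phi_3 = -2.0336
  (R3) -2.0336 phi_1 + 0.8864 phi_2 + 4.769 phi_3 = -2.3857
Gaussian elimination:
  R2 <- R2 - (0.8864/4.769) R1 = R2 - (0.185867) R1:  4.604247 phi_2 + 1.264379 phi_3 = -2.198353
  R3 <- R3 - (-2.0336/4.769) R1 = R3 - (-0.426421) R1:  1.264379 phi_2 + 3.901831 phi_3 = -2.007721
  R3 <- R3 - (1.264379/4.604247) R2 = R3 - (0.274611) R2:  3.554618 phi_3 = -1.404028
Back-substitution:
  phi_hat_3 = -1.404028 / 3.554618 = -0.394987
  phi_hat_2 = (-2.198353 - (1.264379)(-0.394987)) / 4.604247 = -0.368994
  phi_hat_1 = (0.8864 - (0.8864)(-0.368994) - (-2.0336)(-0.394987)) / 4.769 = 0.08602
So phi_hat = [0.0860, -0.3690, -0.3950].
Therefore phi_hat_2 = -0.3690.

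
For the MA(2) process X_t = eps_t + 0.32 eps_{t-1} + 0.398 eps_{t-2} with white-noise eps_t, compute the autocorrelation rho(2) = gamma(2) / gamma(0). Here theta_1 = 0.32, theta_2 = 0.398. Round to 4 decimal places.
\rho(2) = 0.3157

For an MA(q) process with theta_0 = 1, the autocovariance is
  gamma(k) = sigma^2 * sum_{i=0..q-k} theta_i * theta_{i+k},
and rho(k) = gamma(k) / gamma(0). Sigma^2 cancels.
  numerator   = (1)*(0.398) = 0.398.
  denominator = (1)^2 + (0.32)^2 + (0.398)^2 = 1.260804.
  rho(2) = 0.398 / 1.260804 = 0.3157.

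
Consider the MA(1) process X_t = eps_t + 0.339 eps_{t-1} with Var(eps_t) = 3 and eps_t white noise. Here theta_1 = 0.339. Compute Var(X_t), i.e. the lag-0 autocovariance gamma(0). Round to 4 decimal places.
\gamma(0) = 3.3448

For an MA(q) process X_t = eps_t + sum_i theta_i eps_{t-i} with
Var(eps_t) = sigma^2, the variance is
  gamma(0) = sigma^2 * (1 + sum_i theta_i^2).
  sum_i theta_i^2 = (0.339)^2 = 0.114921.
  gamma(0) = 3 * (1 + 0.114921) = 3 * 1.114921 = 3.344763, which rounds to 3.3448.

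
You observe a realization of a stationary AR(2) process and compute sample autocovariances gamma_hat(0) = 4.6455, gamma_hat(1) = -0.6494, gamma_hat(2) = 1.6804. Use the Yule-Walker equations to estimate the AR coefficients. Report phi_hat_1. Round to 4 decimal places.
\hat\phi_{1} = -0.0910

The Yule-Walker equations for an AR(p) process read, in matrix form,
  Gamma_p phi = r_p,   with   (Gamma_p)_{ij} = gamma(|i - j|),
                       (r_p)_i = gamma(i),   i,j = 1..p.
Substitute the sample gammas (Toeplitz matrix and right-hand side of size 2):
  Gamma_p = [[4.6455, -0.6494], [-0.6494, 4.6455]]
  r_p     = [-0.6494, 1.6804]
Written out:
  4.6455 phi_1 - 0.6494 phi_2 = -0.6494
  -0.6494 phi_1 + 4.6455 phi_2 = 1.6804
Solve by Cramer's rule:
  det = gamma(0)^2 - gamma(1)^2 = (4.6455)^2 - (-0.6494)^2 = 21.58067025 - 0.42172036 = 21.15894989
  phi_hat_1 = [gamma(1) gamma(0) - gamma(1) gamma(2)] / det = [(-0.6494)(4.6455) - (-0.6494)(1.6804)] / 21.15894989 = -1.92553594 / 21.15894989 = -0.091
  phi_hat_2 = [gamma(0) gamma(2) - gamma(1)^2] / det = [(4.6455)(1.6804) - (-0.6494)^2] / 21.15894989 = 7.38457784 / 21.15894989 = 0.349
So phi_hat = [-0.0910, 0.3490].
Therefore phi_hat_1 = -0.0910.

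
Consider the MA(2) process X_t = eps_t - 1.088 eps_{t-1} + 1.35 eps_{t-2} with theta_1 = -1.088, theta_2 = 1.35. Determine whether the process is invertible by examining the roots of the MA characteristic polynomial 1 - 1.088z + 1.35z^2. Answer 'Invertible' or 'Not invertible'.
\text{Not invertible}

The MA(q) characteristic polynomial is P(z) = 1 - 1.088z + 1.35z^2.
Invertibility requires all roots to lie outside the unit circle, i.e. |z| > 1 for every root.
Set 1 + (-1.088) z + (1.35) z^2 = 0, i.e. a z^2 + b z + c = 0 with a = 1.35, b = -1.088, c = 1.
Discriminant D = b^2 - 4ac = (-1.088)^2 - 4*(1.35)*1 = 1.183744 - (5.4) = -4.216256.
D < 0, so the roots are the complex-conjugate pair z = (-b +/- i sqrt(-D)) / (2a) = 0.403 +/- 0.7605i.
For a conjugate pair |z|^2 = z * conj(z) = (product of roots) = c/a = 1/(1.35) = 0.740741, so |z| = sqrt(0.740741) = 0.8607 for both roots.
Moduli of all roots: 0.8607, 0.8607.
All moduli strictly greater than 1? No.
Verdict: Not invertible.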